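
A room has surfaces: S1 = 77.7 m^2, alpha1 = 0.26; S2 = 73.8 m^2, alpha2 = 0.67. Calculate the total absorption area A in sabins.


Given surfaces:
  Surface 1: 77.7 * 0.26 = 20.202
  Surface 2: 73.8 * 0.67 = 49.446
Formula: A = sum(Si * alpha_i)
A = 20.202 + 49.446
A = 69.65

69.65 sabins


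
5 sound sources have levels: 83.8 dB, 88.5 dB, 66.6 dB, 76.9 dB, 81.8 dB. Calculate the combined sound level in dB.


Formula: L_total = 10 * log10( sum(10^(Li/10)) )
  Source 1: 10^(83.8/10) = 239883291.9019
  Source 2: 10^(88.5/10) = 707945784.3841
  Source 3: 10^(66.6/10) = 4570881.8961
  Source 4: 10^(76.9/10) = 48977881.9368
  Source 5: 10^(81.8/10) = 151356124.8436
Sum of linear values = 1152733964.9625
L_total = 10 * log10(1152733964.9625) = 90.62

90.62 dB


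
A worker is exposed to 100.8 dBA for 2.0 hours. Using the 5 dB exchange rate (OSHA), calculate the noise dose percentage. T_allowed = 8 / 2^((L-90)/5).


Given values:
  L = 100.8 dBA, T = 2.0 hours
Formula: T_allowed = 8 / 2^((L - 90) / 5)
Compute exponent: (100.8 - 90) / 5 = 2.16
Compute 2^(2.16) = 4.469149
T_allowed = 8 / 4.469149 = 1.79005 hours
Dose = (T / T_allowed) * 100
Dose = (2.0 / 1.79005) * 100 = 111.73

111.73 %


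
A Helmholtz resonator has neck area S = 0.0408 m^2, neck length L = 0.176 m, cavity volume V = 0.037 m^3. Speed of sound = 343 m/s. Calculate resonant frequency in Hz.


Given values:
  S = 0.0408 m^2, L = 0.176 m, V = 0.037 m^3, c = 343 m/s
Formula: f = (c / (2*pi)) * sqrt(S / (V * L))
Compute V * L = 0.037 * 0.176 = 0.006512
Compute S / (V * L) = 0.0408 / 0.006512 = 6.2654
Compute sqrt(6.2654) = 2.503078
Compute c / (2*pi) = 343 / 6.283185 = 54.590148
f = 54.590148 * 2.503078 = 136.64

136.64 Hz


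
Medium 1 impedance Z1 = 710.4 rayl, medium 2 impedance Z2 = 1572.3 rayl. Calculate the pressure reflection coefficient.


Given values:
  Z1 = 710.4 rayl, Z2 = 1572.3 rayl
Formula: R = (Z2 - Z1) / (Z2 + Z1)
Numerator: Z2 - Z1 = 1572.3 - 710.4 = 861.9
Denominator: Z2 + Z1 = 1572.3 + 710.4 = 2282.7
R = 861.9 / 2282.7 = 0.3776

0.3776


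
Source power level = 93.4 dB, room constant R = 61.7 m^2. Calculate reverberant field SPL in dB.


Given values:
  Lw = 93.4 dB, R = 61.7 m^2
Formula: SPL = Lw + 10 * log10(4 / R)
Compute 4 / R = 4 / 61.7 = 0.06483
Compute 10 * log10(0.06483) = -11.8822
SPL = 93.4 + (-11.8822) = 81.52

81.52 dB


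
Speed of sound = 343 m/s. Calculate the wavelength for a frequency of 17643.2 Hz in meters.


Given values:
  c = 343 m/s, f = 17643.2 Hz
Formula: lambda = c / f
lambda = 343 / 17643.2
lambda = 0.0194

0.0194 m


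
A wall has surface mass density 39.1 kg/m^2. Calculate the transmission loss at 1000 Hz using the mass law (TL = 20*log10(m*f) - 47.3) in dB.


Given values:
  m = 39.1 kg/m^2, f = 1000 Hz
Formula: TL = 20 * log10(m * f) - 47.3
Compute m * f = 39.1 * 1000 = 39100.0
Compute log10(39100.0) = 4.592177
Compute 20 * 4.592177 = 91.8435
TL = 91.8435 - 47.3 = 44.54

44.54 dB


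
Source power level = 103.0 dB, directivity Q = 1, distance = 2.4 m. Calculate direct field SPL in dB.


Given values:
  Lw = 103.0 dB, Q = 1, r = 2.4 m
Formula: SPL = Lw + 10 * log10(Q / (4 * pi * r^2))
Compute 4 * pi * r^2 = 4 * pi * 2.4^2 = 72.3823
Compute Q / denom = 1 / 72.3823 = 0.01381553
Compute 10 * log10(0.01381553) = -18.5963
SPL = 103.0 + (-18.5963) = 84.4

84.4 dB


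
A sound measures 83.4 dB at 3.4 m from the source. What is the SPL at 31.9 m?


Given values:
  SPL1 = 83.4 dB, r1 = 3.4 m, r2 = 31.9 m
Formula: SPL2 = SPL1 - 20 * log10(r2 / r1)
Compute ratio: r2 / r1 = 31.9 / 3.4 = 9.3824
Compute log10: log10(9.3824) = 0.972314
Compute drop: 20 * 0.972314 = 19.4463
SPL2 = 83.4 - 19.4463 = 63.95

63.95 dB


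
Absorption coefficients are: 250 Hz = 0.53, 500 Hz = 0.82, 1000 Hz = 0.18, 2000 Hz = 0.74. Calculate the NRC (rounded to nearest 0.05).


Given values:
  a_250 = 0.53, a_500 = 0.82
  a_1000 = 0.18, a_2000 = 0.74
Formula: NRC = (a250 + a500 + a1000 + a2000) / 4
Sum = 0.53 + 0.82 + 0.18 + 0.74 = 2.27
NRC = 2.27 / 4 = 0.5675
Rounded to nearest 0.05: 0.55

0.55


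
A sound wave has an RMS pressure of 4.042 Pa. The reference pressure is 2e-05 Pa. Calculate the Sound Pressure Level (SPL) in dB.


Given values:
  p = 4.042 Pa
  p_ref = 2e-05 Pa
Formula: SPL = 20 * log10(p / p_ref)
Compute ratio: p / p_ref = 4.042 / 2e-05 = 202100
Compute log10: log10(202100) = 5.305566
Multiply: SPL = 20 * 5.305566 = 106.11

106.11 dB


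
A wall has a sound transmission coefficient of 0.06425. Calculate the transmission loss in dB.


Given values:
  tau = 0.06425
Formula: TL = 10 * log10(1 / tau)
Compute 1 / tau = 1 / 0.06425 = 15.5642
Compute log10(15.5642) = 1.192127
TL = 10 * 1.192127 = 11.92

11.92 dB


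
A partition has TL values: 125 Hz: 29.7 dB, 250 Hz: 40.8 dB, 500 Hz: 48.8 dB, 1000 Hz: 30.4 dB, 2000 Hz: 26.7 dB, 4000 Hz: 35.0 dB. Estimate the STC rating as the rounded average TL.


Given TL values at each frequency:
  125 Hz: 29.7 dB
  250 Hz: 40.8 dB
  500 Hz: 48.8 dB
  1000 Hz: 30.4 dB
  2000 Hz: 26.7 dB
  4000 Hz: 35.0 dB
Formula: STC ~ round(average of TL values)
Sum = 29.7 + 40.8 + 48.8 + 30.4 + 26.7 + 35.0 = 211.4
Average = 211.4 / 6 = 35.23
Rounded: 35

35


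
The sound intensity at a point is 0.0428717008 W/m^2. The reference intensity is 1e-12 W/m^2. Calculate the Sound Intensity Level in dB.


Given values:
  I = 0.0428717008 W/m^2
  I_ref = 1e-12 W/m^2
Formula: SIL = 10 * log10(I / I_ref)
Compute ratio: I / I_ref = 42871700800
Compute log10: log10(42871700800) = 10.632171
Multiply: SIL = 10 * 10.632171 = 106.32

106.32 dB


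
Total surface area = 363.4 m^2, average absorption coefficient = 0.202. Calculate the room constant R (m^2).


Given values:
  S = 363.4 m^2, alpha = 0.202
Formula: R = S * alpha / (1 - alpha)
Numerator: 363.4 * 0.202 = 73.4068
Denominator: 1 - 0.202 = 0.798
R = 73.4068 / 0.798 = 91.99

91.99 m^2


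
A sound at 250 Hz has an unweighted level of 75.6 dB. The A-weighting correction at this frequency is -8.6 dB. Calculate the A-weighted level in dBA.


Given values:
  SPL = 75.6 dB
  A-weighting at 250 Hz = -8.6 dB
Formula: L_A = SPL + A_weight
L_A = 75.6 + (-8.6)
L_A = 67.0

67.0 dBA


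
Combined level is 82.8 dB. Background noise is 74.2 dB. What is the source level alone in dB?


Given values:
  L_total = 82.8 dB, L_bg = 74.2 dB
Formula: L_source = 10 * log10(10^(L_total/10) - 10^(L_bg/10))
Convert to linear:
  10^(82.8/10) = 190546071.7963
  10^(74.2/10) = 26302679.919
Difference: 190546071.7963 - 26302679.919 = 164243391.8773
L_source = 10 * log10(164243391.8773) = 82.15

82.15 dB


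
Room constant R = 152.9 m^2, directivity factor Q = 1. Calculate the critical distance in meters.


Given values:
  R = 152.9 m^2, Q = 1
Formula: d_c = 0.141 * sqrt(Q * R)
Compute Q * R = 1 * 152.9 = 152.9
Compute sqrt(152.9) = 12.3653
d_c = 0.141 * 12.3653 = 1.744

1.744 m


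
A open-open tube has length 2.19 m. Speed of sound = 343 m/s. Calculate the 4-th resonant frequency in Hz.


Given values:
  Tube type: open-open, L = 2.19 m, c = 343 m/s, n = 4
Formula: f_n = n * c / (2 * L)
Compute 2 * L = 2 * 2.19 = 4.38
f = 4 * 343 / 4.38
f = 313.24

313.24 Hz


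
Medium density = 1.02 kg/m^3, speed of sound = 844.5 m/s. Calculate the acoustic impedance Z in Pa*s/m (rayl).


Given values:
  rho = 1.02 kg/m^3
  c = 844.5 m/s
Formula: Z = rho * c
Z = 1.02 * 844.5
Z = 861.39

861.39 rayl


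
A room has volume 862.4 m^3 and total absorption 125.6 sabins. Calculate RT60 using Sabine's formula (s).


Given values:
  V = 862.4 m^3
  A = 125.6 sabins
Formula: RT60 = 0.161 * V / A
Numerator: 0.161 * 862.4 = 138.8464
RT60 = 138.8464 / 125.6 = 1.105

1.105 s


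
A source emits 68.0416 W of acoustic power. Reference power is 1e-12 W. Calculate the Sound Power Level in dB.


Given values:
  W = 68.0416 W
  W_ref = 1e-12 W
Formula: SWL = 10 * log10(W / W_ref)
Compute ratio: W / W_ref = 68041600000000
Compute log10: log10(68041600000000) = 13.832775
Multiply: SWL = 10 * 13.832775 = 138.33

138.33 dB


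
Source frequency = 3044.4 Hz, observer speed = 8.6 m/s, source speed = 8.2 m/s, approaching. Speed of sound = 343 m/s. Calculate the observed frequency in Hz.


Given values:
  f_s = 3044.4 Hz, v_o = 8.6 m/s, v_s = 8.2 m/s
  Direction: approaching
Formula: f_o = f_s * (c + v_o) / (c - v_s)
Numerator: c + v_o = 343 + 8.6 = 351.6
Denominator: c - v_s = 343 - 8.2 = 334.8
f_o = 3044.4 * 351.6 / 334.8 = 3197.17

3197.17 Hz


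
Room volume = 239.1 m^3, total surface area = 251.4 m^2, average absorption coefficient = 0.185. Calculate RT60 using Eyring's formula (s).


Given values:
  V = 239.1 m^3, S = 251.4 m^2, alpha = 0.185
Formula: RT60 = 0.161 * V / (-S * ln(1 - alpha))
Compute ln(1 - 0.185) = ln(0.815) = -0.204567
Denominator: -251.4 * -0.204567 = 51.4281
Numerator: 0.161 * 239.1 = 38.4951
RT60 = 38.4951 / 51.4281 = 0.749

0.749 s


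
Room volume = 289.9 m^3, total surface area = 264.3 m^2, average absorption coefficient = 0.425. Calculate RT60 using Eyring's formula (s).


Given values:
  V = 289.9 m^3, S = 264.3 m^2, alpha = 0.425
Formula: RT60 = 0.161 * V / (-S * ln(1 - alpha))
Compute ln(1 - 0.425) = ln(0.575) = -0.553385
Denominator: -264.3 * -0.553385 = 146.2597
Numerator: 0.161 * 289.9 = 46.6739
RT60 = 46.6739 / 146.2597 = 0.319

0.319 s


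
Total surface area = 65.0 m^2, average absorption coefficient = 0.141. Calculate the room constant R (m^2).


Given values:
  S = 65.0 m^2, alpha = 0.141
Formula: R = S * alpha / (1 - alpha)
Numerator: 65.0 * 0.141 = 9.165
Denominator: 1 - 0.141 = 0.859
R = 9.165 / 0.859 = 10.67

10.67 m^2


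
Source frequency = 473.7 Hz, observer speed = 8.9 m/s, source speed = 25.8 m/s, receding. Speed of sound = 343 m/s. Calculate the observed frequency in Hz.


Given values:
  f_s = 473.7 Hz, v_o = 8.9 m/s, v_s = 25.8 m/s
  Direction: receding
Formula: f_o = f_s * (c - v_o) / (c + v_s)
Numerator: c - v_o = 343 - 8.9 = 334.1
Denominator: c + v_s = 343 + 25.8 = 368.8
f_o = 473.7 * 334.1 / 368.8 = 429.13

429.13 Hz


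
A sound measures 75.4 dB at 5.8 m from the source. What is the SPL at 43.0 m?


Given values:
  SPL1 = 75.4 dB, r1 = 5.8 m, r2 = 43.0 m
Formula: SPL2 = SPL1 - 20 * log10(r2 / r1)
Compute ratio: r2 / r1 = 43.0 / 5.8 = 7.4138
Compute log10: log10(7.4138) = 0.870041
Compute drop: 20 * 0.870041 = 17.4008
SPL2 = 75.4 - 17.4008 = 58.0

58.0 dB


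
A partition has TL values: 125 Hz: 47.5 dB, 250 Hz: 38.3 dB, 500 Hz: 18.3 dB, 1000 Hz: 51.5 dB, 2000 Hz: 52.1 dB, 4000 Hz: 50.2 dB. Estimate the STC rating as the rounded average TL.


Given TL values at each frequency:
  125 Hz: 47.5 dB
  250 Hz: 38.3 dB
  500 Hz: 18.3 dB
  1000 Hz: 51.5 dB
  2000 Hz: 52.1 dB
  4000 Hz: 50.2 dB
Formula: STC ~ round(average of TL values)
Sum = 47.5 + 38.3 + 18.3 + 51.5 + 52.1 + 50.2 = 257.9
Average = 257.9 / 6 = 42.98
Rounded: 43

43


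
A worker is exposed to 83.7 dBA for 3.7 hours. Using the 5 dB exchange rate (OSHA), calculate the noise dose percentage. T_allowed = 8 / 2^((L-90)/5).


Given values:
  L = 83.7 dBA, T = 3.7 hours
Formula: T_allowed = 8 / 2^((L - 90) / 5)
Compute exponent: (83.7 - 90) / 5 = -1.26
Compute 2^(-1.26) = 0.417544
T_allowed = 8 / 0.417544 = 19.159657 hours
Dose = (T / T_allowed) * 100
Dose = (3.7 / 19.159657) * 100 = 19.31

19.31 %


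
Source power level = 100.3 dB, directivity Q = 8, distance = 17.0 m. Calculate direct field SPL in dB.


Given values:
  Lw = 100.3 dB, Q = 8, r = 17.0 m
Formula: SPL = Lw + 10 * log10(Q / (4 * pi * r^2))
Compute 4 * pi * r^2 = 4 * pi * 17.0^2 = 3631.6811
Compute Q / denom = 8 / 3631.6811 = 0.00220284
Compute 10 * log10(0.00220284) = -26.5702
SPL = 100.3 + (-26.5702) = 73.73

73.73 dB


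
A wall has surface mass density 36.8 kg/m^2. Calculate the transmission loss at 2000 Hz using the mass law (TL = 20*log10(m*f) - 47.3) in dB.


Given values:
  m = 36.8 kg/m^2, f = 2000 Hz
Formula: TL = 20 * log10(m * f) - 47.3
Compute m * f = 36.8 * 2000 = 73600.0
Compute log10(73600.0) = 4.866878
Compute 20 * 4.866878 = 97.3376
TL = 97.3376 - 47.3 = 50.04

50.04 dB


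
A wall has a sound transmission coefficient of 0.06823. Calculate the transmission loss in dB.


Given values:
  tau = 0.06823
Formula: TL = 10 * log10(1 / tau)
Compute 1 / tau = 1 / 0.06823 = 14.6563
Compute log10(14.6563) = 1.166024
TL = 10 * 1.166024 = 11.66

11.66 dB


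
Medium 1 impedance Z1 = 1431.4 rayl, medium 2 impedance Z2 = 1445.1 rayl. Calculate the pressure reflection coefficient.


Given values:
  Z1 = 1431.4 rayl, Z2 = 1445.1 rayl
Formula: R = (Z2 - Z1) / (Z2 + Z1)
Numerator: Z2 - Z1 = 1445.1 - 1431.4 = 13.7
Denominator: Z2 + Z1 = 1445.1 + 1431.4 = 2876.5
R = 13.7 / 2876.5 = 0.0048

0.0048


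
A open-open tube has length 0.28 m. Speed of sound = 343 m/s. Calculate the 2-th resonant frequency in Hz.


Given values:
  Tube type: open-open, L = 0.28 m, c = 343 m/s, n = 2
Formula: f_n = n * c / (2 * L)
Compute 2 * L = 2 * 0.28 = 0.56
f = 2 * 343 / 0.56
f = 1225.0

1225.0 Hz


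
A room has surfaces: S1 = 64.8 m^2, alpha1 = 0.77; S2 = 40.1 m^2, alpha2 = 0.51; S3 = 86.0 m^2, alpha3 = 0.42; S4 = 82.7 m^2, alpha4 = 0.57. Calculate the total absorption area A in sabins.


Given surfaces:
  Surface 1: 64.8 * 0.77 = 49.896
  Surface 2: 40.1 * 0.51 = 20.451
  Surface 3: 86.0 * 0.42 = 36.12
  Surface 4: 82.7 * 0.57 = 47.139
Formula: A = sum(Si * alpha_i)
A = 49.896 + 20.451 + 36.12 + 47.139
A = 153.61

153.61 sabins


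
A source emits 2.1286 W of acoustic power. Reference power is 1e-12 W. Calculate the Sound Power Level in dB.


Given values:
  W = 2.1286 W
  W_ref = 1e-12 W
Formula: SWL = 10 * log10(W / W_ref)
Compute ratio: W / W_ref = 2128600000000
Compute log10: log10(2128600000000) = 12.328094
Multiply: SWL = 10 * 12.328094 = 123.28

123.28 dB


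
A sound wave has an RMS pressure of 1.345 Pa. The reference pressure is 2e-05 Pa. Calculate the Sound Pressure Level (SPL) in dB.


Given values:
  p = 1.345 Pa
  p_ref = 2e-05 Pa
Formula: SPL = 20 * log10(p / p_ref)
Compute ratio: p / p_ref = 1.345 / 2e-05 = 67250
Compute log10: log10(67250) = 4.827692
Multiply: SPL = 20 * 4.827692 = 96.55

96.55 dB


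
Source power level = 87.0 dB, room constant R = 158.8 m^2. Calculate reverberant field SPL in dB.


Given values:
  Lw = 87.0 dB, R = 158.8 m^2
Formula: SPL = Lw + 10 * log10(4 / R)
Compute 4 / R = 4 / 158.8 = 0.025189
Compute 10 * log10(0.025189) = -15.9879
SPL = 87.0 + (-15.9879) = 71.01

71.01 dB


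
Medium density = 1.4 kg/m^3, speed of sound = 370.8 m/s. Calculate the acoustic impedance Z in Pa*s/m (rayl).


Given values:
  rho = 1.4 kg/m^3
  c = 370.8 m/s
Formula: Z = rho * c
Z = 1.4 * 370.8
Z = 519.12

519.12 rayl


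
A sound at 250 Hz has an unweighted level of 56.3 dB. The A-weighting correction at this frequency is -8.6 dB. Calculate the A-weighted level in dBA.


Given values:
  SPL = 56.3 dB
  A-weighting at 250 Hz = -8.6 dB
Formula: L_A = SPL + A_weight
L_A = 56.3 + (-8.6)
L_A = 47.7

47.7 dBA


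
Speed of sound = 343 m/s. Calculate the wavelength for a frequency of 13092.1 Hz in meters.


Given values:
  c = 343 m/s, f = 13092.1 Hz
Formula: lambda = c / f
lambda = 343 / 13092.1
lambda = 0.0262

0.0262 m


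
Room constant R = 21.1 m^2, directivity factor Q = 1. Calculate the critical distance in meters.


Given values:
  R = 21.1 m^2, Q = 1
Formula: d_c = 0.141 * sqrt(Q * R)
Compute Q * R = 1 * 21.1 = 21.1
Compute sqrt(21.1) = 4.5935
d_c = 0.141 * 4.5935 = 0.648

0.648 m


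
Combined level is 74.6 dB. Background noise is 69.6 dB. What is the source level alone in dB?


Given values:
  L_total = 74.6 dB, L_bg = 69.6 dB
Formula: L_source = 10 * log10(10^(L_total/10) - 10^(L_bg/10))
Convert to linear:
  10^(74.6/10) = 28840315.0313
  10^(69.6/10) = 9120108.3936
Difference: 28840315.0313 - 9120108.3936 = 19720206.6377
L_source = 10 * log10(19720206.6377) = 72.95

72.95 dB


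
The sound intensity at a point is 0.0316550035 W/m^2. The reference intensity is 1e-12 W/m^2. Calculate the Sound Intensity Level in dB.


Given values:
  I = 0.0316550035 W/m^2
  I_ref = 1e-12 W/m^2
Formula: SIL = 10 * log10(I / I_ref)
Compute ratio: I / I_ref = 31655003500
Compute log10: log10(31655003500) = 10.500442
Multiply: SIL = 10 * 10.500442 = 105.0

105.0 dB


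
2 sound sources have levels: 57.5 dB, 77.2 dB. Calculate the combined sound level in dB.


Formula: L_total = 10 * log10( sum(10^(Li/10)) )
  Source 1: 10^(57.5/10) = 562341.3252
  Source 2: 10^(77.2/10) = 52480746.025
Sum of linear values = 53043087.3502
L_total = 10 * log10(53043087.3502) = 77.25

77.25 dB


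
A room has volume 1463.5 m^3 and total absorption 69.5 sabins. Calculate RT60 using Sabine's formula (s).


Given values:
  V = 1463.5 m^3
  A = 69.5 sabins
Formula: RT60 = 0.161 * V / A
Numerator: 0.161 * 1463.5 = 235.6235
RT60 = 235.6235 / 69.5 = 3.39

3.39 s


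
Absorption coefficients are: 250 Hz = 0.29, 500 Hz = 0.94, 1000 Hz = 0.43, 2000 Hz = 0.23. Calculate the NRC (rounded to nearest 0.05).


Given values:
  a_250 = 0.29, a_500 = 0.94
  a_1000 = 0.43, a_2000 = 0.23
Formula: NRC = (a250 + a500 + a1000 + a2000) / 4
Sum = 0.29 + 0.94 + 0.43 + 0.23 = 1.89
NRC = 1.89 / 4 = 0.4725
Rounded to nearest 0.05: 0.45

0.45


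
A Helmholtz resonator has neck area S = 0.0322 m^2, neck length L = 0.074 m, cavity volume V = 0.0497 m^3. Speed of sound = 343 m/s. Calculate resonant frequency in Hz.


Given values:
  S = 0.0322 m^2, L = 0.074 m, V = 0.0497 m^3, c = 343 m/s
Formula: f = (c / (2*pi)) * sqrt(S / (V * L))
Compute V * L = 0.0497 * 0.074 = 0.0036778
Compute S / (V * L) = 0.0322 / 0.0036778 = 8.7552
Compute sqrt(8.7552) = 2.958919
Compute c / (2*pi) = 343 / 6.283185 = 54.590148
f = 54.590148 * 2.958919 = 161.53

161.53 Hz


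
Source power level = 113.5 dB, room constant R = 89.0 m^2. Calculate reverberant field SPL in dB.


Given values:
  Lw = 113.5 dB, R = 89.0 m^2
Formula: SPL = Lw + 10 * log10(4 / R)
Compute 4 / R = 4 / 89.0 = 0.044944
Compute 10 * log10(0.044944) = -13.4733
SPL = 113.5 + (-13.4733) = 100.03

100.03 dB


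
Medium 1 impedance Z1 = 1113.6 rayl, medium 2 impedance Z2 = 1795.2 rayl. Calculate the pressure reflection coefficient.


Given values:
  Z1 = 1113.6 rayl, Z2 = 1795.2 rayl
Formula: R = (Z2 - Z1) / (Z2 + Z1)
Numerator: Z2 - Z1 = 1795.2 - 1113.6 = 681.6
Denominator: Z2 + Z1 = 1795.2 + 1113.6 = 2908.8
R = 681.6 / 2908.8 = 0.2343

0.2343


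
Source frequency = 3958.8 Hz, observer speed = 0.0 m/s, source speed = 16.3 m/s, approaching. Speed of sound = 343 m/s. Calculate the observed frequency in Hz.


Given values:
  f_s = 3958.8 Hz, v_o = 0.0 m/s, v_s = 16.3 m/s
  Direction: approaching
Formula: f_o = f_s * (c + v_o) / (c - v_s)
Numerator: c + v_o = 343 + 0.0 = 343.0
Denominator: c - v_s = 343 - 16.3 = 326.7
f_o = 3958.8 * 343.0 / 326.7 = 4156.32

4156.32 Hz


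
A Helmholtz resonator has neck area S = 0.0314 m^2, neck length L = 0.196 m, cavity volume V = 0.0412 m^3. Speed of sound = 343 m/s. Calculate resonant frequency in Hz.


Given values:
  S = 0.0314 m^2, L = 0.196 m, V = 0.0412 m^3, c = 343 m/s
Formula: f = (c / (2*pi)) * sqrt(S / (V * L))
Compute V * L = 0.0412 * 0.196 = 0.0080752
Compute S / (V * L) = 0.0314 / 0.0080752 = 3.8884
Compute sqrt(3.8884) = 1.971903
Compute c / (2*pi) = 343 / 6.283185 = 54.590148
f = 54.590148 * 1.971903 = 107.65

107.65 Hz


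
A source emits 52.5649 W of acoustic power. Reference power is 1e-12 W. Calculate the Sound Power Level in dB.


Given values:
  W = 52.5649 W
  W_ref = 1e-12 W
Formula: SWL = 10 * log10(W / W_ref)
Compute ratio: W / W_ref = 52564900000000
Compute log10: log10(52564900000000) = 13.720696
Multiply: SWL = 10 * 13.720696 = 137.21

137.21 dB


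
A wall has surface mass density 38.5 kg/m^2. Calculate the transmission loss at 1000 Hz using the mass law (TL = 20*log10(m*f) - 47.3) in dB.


Given values:
  m = 38.5 kg/m^2, f = 1000 Hz
Formula: TL = 20 * log10(m * f) - 47.3
Compute m * f = 38.5 * 1000 = 38500.0
Compute log10(38500.0) = 4.585461
Compute 20 * 4.585461 = 91.7092
TL = 91.7092 - 47.3 = 44.41

44.41 dB


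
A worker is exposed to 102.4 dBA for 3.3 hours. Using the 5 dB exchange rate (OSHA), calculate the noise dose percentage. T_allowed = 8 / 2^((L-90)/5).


Given values:
  L = 102.4 dBA, T = 3.3 hours
Formula: T_allowed = 8 / 2^((L - 90) / 5)
Compute exponent: (102.4 - 90) / 5 = 2.48
Compute 2^(2.48) = 5.578975
T_allowed = 8 / 5.578975 = 1.433955 hours
Dose = (T / T_allowed) * 100
Dose = (3.3 / 1.433955) * 100 = 230.13

230.13 %


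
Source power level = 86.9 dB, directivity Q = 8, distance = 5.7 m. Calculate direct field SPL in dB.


Given values:
  Lw = 86.9 dB, Q = 8, r = 5.7 m
Formula: SPL = Lw + 10 * log10(Q / (4 * pi * r^2))
Compute 4 * pi * r^2 = 4 * pi * 5.7^2 = 408.2814
Compute Q / denom = 8 / 408.2814 = 0.01959433
Compute 10 * log10(0.01959433) = -17.0787
SPL = 86.9 + (-17.0787) = 69.82

69.82 dB


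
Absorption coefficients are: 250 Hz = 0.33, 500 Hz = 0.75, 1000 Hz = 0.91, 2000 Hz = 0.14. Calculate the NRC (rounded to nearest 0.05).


Given values:
  a_250 = 0.33, a_500 = 0.75
  a_1000 = 0.91, a_2000 = 0.14
Formula: NRC = (a250 + a500 + a1000 + a2000) / 4
Sum = 0.33 + 0.75 + 0.91 + 0.14 = 2.13
NRC = 2.13 / 4 = 0.5325
Rounded to nearest 0.05: 0.55

0.55


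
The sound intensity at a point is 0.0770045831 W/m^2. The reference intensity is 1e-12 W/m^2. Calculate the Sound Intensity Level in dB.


Given values:
  I = 0.0770045831 W/m^2
  I_ref = 1e-12 W/m^2
Formula: SIL = 10 * log10(I / I_ref)
Compute ratio: I / I_ref = 77004583100
Compute log10: log10(77004583100) = 10.886517
Multiply: SIL = 10 * 10.886517 = 108.87

108.87 dB


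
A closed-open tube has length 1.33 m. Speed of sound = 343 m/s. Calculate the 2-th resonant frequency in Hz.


Given values:
  Tube type: closed-open, L = 1.33 m, c = 343 m/s, n = 2
Formula: f_n = (2n - 1) * c / (4 * L)
Compute 2n - 1 = 2*2 - 1 = 3
Compute 4 * L = 4 * 1.33 = 5.32
f = 3 * 343 / 5.32
f = 193.42

193.42 Hz


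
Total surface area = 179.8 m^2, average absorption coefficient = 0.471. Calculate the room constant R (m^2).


Given values:
  S = 179.8 m^2, alpha = 0.471
Formula: R = S * alpha / (1 - alpha)
Numerator: 179.8 * 0.471 = 84.6858
Denominator: 1 - 0.471 = 0.529
R = 84.6858 / 0.529 = 160.09

160.09 m^2


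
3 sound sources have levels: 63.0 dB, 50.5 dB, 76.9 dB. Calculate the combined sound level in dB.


Formula: L_total = 10 * log10( sum(10^(Li/10)) )
  Source 1: 10^(63.0/10) = 1995262.315
  Source 2: 10^(50.5/10) = 112201.8454
  Source 3: 10^(76.9/10) = 48977881.9368
Sum of linear values = 51085346.0972
L_total = 10 * log10(51085346.0972) = 77.08

77.08 dB


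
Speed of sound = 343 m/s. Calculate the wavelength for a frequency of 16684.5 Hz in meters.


Given values:
  c = 343 m/s, f = 16684.5 Hz
Formula: lambda = c / f
lambda = 343 / 16684.5
lambda = 0.0206

0.0206 m


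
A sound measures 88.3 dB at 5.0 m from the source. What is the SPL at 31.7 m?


Given values:
  SPL1 = 88.3 dB, r1 = 5.0 m, r2 = 31.7 m
Formula: SPL2 = SPL1 - 20 * log10(r2 / r1)
Compute ratio: r2 / r1 = 31.7 / 5.0 = 6.34
Compute log10: log10(6.34) = 0.802089
Compute drop: 20 * 0.802089 = 16.0418
SPL2 = 88.3 - 16.0418 = 72.26

72.26 dB


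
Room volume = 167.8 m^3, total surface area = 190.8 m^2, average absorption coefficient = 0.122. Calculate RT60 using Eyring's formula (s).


Given values:
  V = 167.8 m^3, S = 190.8 m^2, alpha = 0.122
Formula: RT60 = 0.161 * V / (-S * ln(1 - alpha))
Compute ln(1 - 0.122) = ln(0.878) = -0.130109
Denominator: -190.8 * -0.130109 = 24.8248
Numerator: 0.161 * 167.8 = 27.0158
RT60 = 27.0158 / 24.8248 = 1.088

1.088 s


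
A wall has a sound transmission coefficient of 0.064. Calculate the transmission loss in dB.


Given values:
  tau = 0.064
Formula: TL = 10 * log10(1 / tau)
Compute 1 / tau = 1 / 0.064 = 15.625
Compute log10(15.625) = 1.19382
TL = 10 * 1.19382 = 11.94

11.94 dB


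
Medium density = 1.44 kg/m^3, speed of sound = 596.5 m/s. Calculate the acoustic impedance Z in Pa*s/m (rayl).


Given values:
  rho = 1.44 kg/m^3
  c = 596.5 m/s
Formula: Z = rho * c
Z = 1.44 * 596.5
Z = 858.96

858.96 rayl


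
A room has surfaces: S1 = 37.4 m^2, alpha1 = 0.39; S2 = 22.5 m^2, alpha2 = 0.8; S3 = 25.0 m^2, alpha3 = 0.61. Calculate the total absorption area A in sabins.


Given surfaces:
  Surface 1: 37.4 * 0.39 = 14.586
  Surface 2: 22.5 * 0.8 = 18.0
  Surface 3: 25.0 * 0.61 = 15.25
Formula: A = sum(Si * alpha_i)
A = 14.586 + 18.0 + 15.25
A = 47.84

47.84 sabins


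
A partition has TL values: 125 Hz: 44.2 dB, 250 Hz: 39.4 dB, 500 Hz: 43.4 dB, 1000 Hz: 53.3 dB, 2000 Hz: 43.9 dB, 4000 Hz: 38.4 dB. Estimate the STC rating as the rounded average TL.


Given TL values at each frequency:
  125 Hz: 44.2 dB
  250 Hz: 39.4 dB
  500 Hz: 43.4 dB
  1000 Hz: 53.3 dB
  2000 Hz: 43.9 dB
  4000 Hz: 38.4 dB
Formula: STC ~ round(average of TL values)
Sum = 44.2 + 39.4 + 43.4 + 53.3 + 43.9 + 38.4 = 262.6
Average = 262.6 / 6 = 43.77
Rounded: 44

44


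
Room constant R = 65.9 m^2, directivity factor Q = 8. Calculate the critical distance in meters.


Given values:
  R = 65.9 m^2, Q = 8
Formula: d_c = 0.141 * sqrt(Q * R)
Compute Q * R = 8 * 65.9 = 527.2
Compute sqrt(527.2) = 22.9608
d_c = 0.141 * 22.9608 = 3.237

3.237 m


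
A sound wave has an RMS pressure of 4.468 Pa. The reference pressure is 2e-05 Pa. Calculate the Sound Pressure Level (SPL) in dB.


Given values:
  p = 4.468 Pa
  p_ref = 2e-05 Pa
Formula: SPL = 20 * log10(p / p_ref)
Compute ratio: p / p_ref = 4.468 / 2e-05 = 223400
Compute log10: log10(223400) = 5.349083
Multiply: SPL = 20 * 5.349083 = 106.98

106.98 dB


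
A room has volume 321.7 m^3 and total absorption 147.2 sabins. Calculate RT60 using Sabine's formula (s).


Given values:
  V = 321.7 m^3
  A = 147.2 sabins
Formula: RT60 = 0.161 * V / A
Numerator: 0.161 * 321.7 = 51.7937
RT60 = 51.7937 / 147.2 = 0.352

0.352 s


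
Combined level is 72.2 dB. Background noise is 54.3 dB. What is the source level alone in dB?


Given values:
  L_total = 72.2 dB, L_bg = 54.3 dB
Formula: L_source = 10 * log10(10^(L_total/10) - 10^(L_bg/10))
Convert to linear:
  10^(72.2/10) = 16595869.0744
  10^(54.3/10) = 269153.4804
Difference: 16595869.0744 - 269153.4804 = 16326715.594
L_source = 10 * log10(16326715.594) = 72.13

72.13 dB


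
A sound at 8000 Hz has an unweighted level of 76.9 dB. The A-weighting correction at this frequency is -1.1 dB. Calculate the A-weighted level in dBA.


Given values:
  SPL = 76.9 dB
  A-weighting at 8000 Hz = -1.1 dB
Formula: L_A = SPL + A_weight
L_A = 76.9 + (-1.1)
L_A = 75.8

75.8 dBA


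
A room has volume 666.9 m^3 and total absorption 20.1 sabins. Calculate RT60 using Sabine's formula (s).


Given values:
  V = 666.9 m^3
  A = 20.1 sabins
Formula: RT60 = 0.161 * V / A
Numerator: 0.161 * 666.9 = 107.3709
RT60 = 107.3709 / 20.1 = 5.342

5.342 s


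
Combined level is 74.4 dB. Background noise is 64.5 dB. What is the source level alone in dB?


Given values:
  L_total = 74.4 dB, L_bg = 64.5 dB
Formula: L_source = 10 * log10(10^(L_total/10) - 10^(L_bg/10))
Convert to linear:
  10^(74.4/10) = 27542287.0334
  10^(64.5/10) = 2818382.9313
Difference: 27542287.0334 - 2818382.9313 = 24723904.1021
L_source = 10 * log10(24723904.1021) = 73.93

73.93 dB


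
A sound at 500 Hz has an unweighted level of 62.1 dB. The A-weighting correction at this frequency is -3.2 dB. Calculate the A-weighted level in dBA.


Given values:
  SPL = 62.1 dB
  A-weighting at 500 Hz = -3.2 dB
Formula: L_A = SPL + A_weight
L_A = 62.1 + (-3.2)
L_A = 58.9

58.9 dBA


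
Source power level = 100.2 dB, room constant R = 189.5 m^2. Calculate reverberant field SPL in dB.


Given values:
  Lw = 100.2 dB, R = 189.5 m^2
Formula: SPL = Lw + 10 * log10(4 / R)
Compute 4 / R = 4 / 189.5 = 0.021108
Compute 10 * log10(0.021108) = -16.7555
SPL = 100.2 + (-16.7555) = 83.44

83.44 dB


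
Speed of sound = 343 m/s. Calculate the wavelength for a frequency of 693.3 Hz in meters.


Given values:
  c = 343 m/s, f = 693.3 Hz
Formula: lambda = c / f
lambda = 343 / 693.3
lambda = 0.4947

0.4947 m


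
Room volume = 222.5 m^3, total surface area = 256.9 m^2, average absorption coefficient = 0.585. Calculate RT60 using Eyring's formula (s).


Given values:
  V = 222.5 m^3, S = 256.9 m^2, alpha = 0.585
Formula: RT60 = 0.161 * V / (-S * ln(1 - alpha))
Compute ln(1 - 0.585) = ln(0.415) = -0.879477
Denominator: -256.9 * -0.879477 = 225.9376
Numerator: 0.161 * 222.5 = 35.8225
RT60 = 35.8225 / 225.9376 = 0.159

0.159 s


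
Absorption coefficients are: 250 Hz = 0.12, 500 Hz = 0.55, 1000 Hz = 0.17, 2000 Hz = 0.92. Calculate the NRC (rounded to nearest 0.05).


Given values:
  a_250 = 0.12, a_500 = 0.55
  a_1000 = 0.17, a_2000 = 0.92
Formula: NRC = (a250 + a500 + a1000 + a2000) / 4
Sum = 0.12 + 0.55 + 0.17 + 0.92 = 1.76
NRC = 1.76 / 4 = 0.44
Rounded to nearest 0.05: 0.45

0.45


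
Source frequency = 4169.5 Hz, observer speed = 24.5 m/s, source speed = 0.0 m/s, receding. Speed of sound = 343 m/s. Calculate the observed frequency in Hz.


Given values:
  f_s = 4169.5 Hz, v_o = 24.5 m/s, v_s = 0.0 m/s
  Direction: receding
Formula: f_o = f_s * (c - v_o) / (c + v_s)
Numerator: c - v_o = 343 - 24.5 = 318.5
Denominator: c + v_s = 343 + 0.0 = 343.0
f_o = 4169.5 * 318.5 / 343.0 = 3871.68

3871.68 Hz


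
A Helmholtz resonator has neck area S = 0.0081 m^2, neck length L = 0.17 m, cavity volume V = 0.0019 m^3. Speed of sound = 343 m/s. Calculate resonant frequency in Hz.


Given values:
  S = 0.0081 m^2, L = 0.17 m, V = 0.0019 m^3, c = 343 m/s
Formula: f = (c / (2*pi)) * sqrt(S / (V * L))
Compute V * L = 0.0019 * 0.17 = 0.000323
Compute S / (V * L) = 0.0081 / 0.000323 = 25.0774
Compute sqrt(25.0774) = 5.007734
Compute c / (2*pi) = 343 / 6.283185 = 54.590148
f = 54.590148 * 5.007734 = 273.37

273.37 Hz


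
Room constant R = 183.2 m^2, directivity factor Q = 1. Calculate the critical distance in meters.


Given values:
  R = 183.2 m^2, Q = 1
Formula: d_c = 0.141 * sqrt(Q * R)
Compute Q * R = 1 * 183.2 = 183.2
Compute sqrt(183.2) = 13.5351
d_c = 0.141 * 13.5351 = 1.908

1.908 m


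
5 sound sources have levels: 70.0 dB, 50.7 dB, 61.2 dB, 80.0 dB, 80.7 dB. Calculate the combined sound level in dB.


Formula: L_total = 10 * log10( sum(10^(Li/10)) )
  Source 1: 10^(70.0/10) = 10000000.0
  Source 2: 10^(50.7/10) = 117489.7555
  Source 3: 10^(61.2/10) = 1318256.7386
  Source 4: 10^(80.0/10) = 100000000.0
  Source 5: 10^(80.7/10) = 117489755.494
Sum of linear values = 228925501.9881
L_total = 10 * log10(228925501.9881) = 83.6

83.6 dB


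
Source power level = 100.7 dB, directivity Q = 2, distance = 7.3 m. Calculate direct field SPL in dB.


Given values:
  Lw = 100.7 dB, Q = 2, r = 7.3 m
Formula: SPL = Lw + 10 * log10(Q / (4 * pi * r^2))
Compute 4 * pi * r^2 = 4 * pi * 7.3^2 = 669.6619
Compute Q / denom = 2 / 669.6619 = 0.00298658
Compute 10 * log10(0.00298658) = -25.2483
SPL = 100.7 + (-25.2483) = 75.45

75.45 dB


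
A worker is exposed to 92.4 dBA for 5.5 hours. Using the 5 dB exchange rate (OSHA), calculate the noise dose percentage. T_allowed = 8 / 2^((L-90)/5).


Given values:
  L = 92.4 dBA, T = 5.5 hours
Formula: T_allowed = 8 / 2^((L - 90) / 5)
Compute exponent: (92.4 - 90) / 5 = 0.48
Compute 2^(0.48) = 1.394744
T_allowed = 8 / 1.394744 = 5.73582 hours
Dose = (T / T_allowed) * 100
Dose = (5.5 / 5.73582) * 100 = 95.89

95.89 %


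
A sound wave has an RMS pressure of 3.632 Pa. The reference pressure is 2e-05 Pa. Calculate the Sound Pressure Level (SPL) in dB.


Given values:
  p = 3.632 Pa
  p_ref = 2e-05 Pa
Formula: SPL = 20 * log10(p / p_ref)
Compute ratio: p / p_ref = 3.632 / 2e-05 = 181600
Compute log10: log10(181600) = 5.259116
Multiply: SPL = 20 * 5.259116 = 105.18

105.18 dB


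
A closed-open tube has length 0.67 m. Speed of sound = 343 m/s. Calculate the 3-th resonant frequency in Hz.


Given values:
  Tube type: closed-open, L = 0.67 m, c = 343 m/s, n = 3
Formula: f_n = (2n - 1) * c / (4 * L)
Compute 2n - 1 = 2*3 - 1 = 5
Compute 4 * L = 4 * 0.67 = 2.68
f = 5 * 343 / 2.68
f = 639.93

639.93 Hz


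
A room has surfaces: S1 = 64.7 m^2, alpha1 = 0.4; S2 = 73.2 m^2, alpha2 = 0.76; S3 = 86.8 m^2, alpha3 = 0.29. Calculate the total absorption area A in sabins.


Given surfaces:
  Surface 1: 64.7 * 0.4 = 25.88
  Surface 2: 73.2 * 0.76 = 55.632
  Surface 3: 86.8 * 0.29 = 25.172
Formula: A = sum(Si * alpha_i)
A = 25.88 + 55.632 + 25.172
A = 106.68

106.68 sabins


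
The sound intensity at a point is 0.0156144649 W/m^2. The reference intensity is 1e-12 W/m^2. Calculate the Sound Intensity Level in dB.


Given values:
  I = 0.0156144649 W/m^2
  I_ref = 1e-12 W/m^2
Formula: SIL = 10 * log10(I / I_ref)
Compute ratio: I / I_ref = 15614464900
Compute log10: log10(15614464900) = 10.193527
Multiply: SIL = 10 * 10.193527 = 101.94

101.94 dB


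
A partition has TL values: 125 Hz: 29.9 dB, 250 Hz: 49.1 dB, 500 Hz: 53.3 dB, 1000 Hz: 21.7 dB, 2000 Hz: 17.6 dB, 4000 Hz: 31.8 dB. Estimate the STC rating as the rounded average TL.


Given TL values at each frequency:
  125 Hz: 29.9 dB
  250 Hz: 49.1 dB
  500 Hz: 53.3 dB
  1000 Hz: 21.7 dB
  2000 Hz: 17.6 dB
  4000 Hz: 31.8 dB
Formula: STC ~ round(average of TL values)
Sum = 29.9 + 49.1 + 53.3 + 21.7 + 17.6 + 31.8 = 203.4
Average = 203.4 / 6 = 33.9
Rounded: 34

34


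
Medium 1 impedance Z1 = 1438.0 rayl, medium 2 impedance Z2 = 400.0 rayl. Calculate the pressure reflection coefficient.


Given values:
  Z1 = 1438.0 rayl, Z2 = 400.0 rayl
Formula: R = (Z2 - Z1) / (Z2 + Z1)
Numerator: Z2 - Z1 = 400.0 - 1438.0 = -1038.0
Denominator: Z2 + Z1 = 400.0 + 1438.0 = 1838.0
R = -1038.0 / 1838.0 = -0.5647

-0.5647


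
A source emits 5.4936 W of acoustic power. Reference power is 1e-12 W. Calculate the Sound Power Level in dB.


Given values:
  W = 5.4936 W
  W_ref = 1e-12 W
Formula: SWL = 10 * log10(W / W_ref)
Compute ratio: W / W_ref = 5493600000000
Compute log10: log10(5493600000000) = 12.739857
Multiply: SWL = 10 * 12.739857 = 127.4

127.4 dB


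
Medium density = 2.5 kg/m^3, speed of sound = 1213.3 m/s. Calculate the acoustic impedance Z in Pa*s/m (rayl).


Given values:
  rho = 2.5 kg/m^3
  c = 1213.3 m/s
Formula: Z = rho * c
Z = 2.5 * 1213.3
Z = 3033.25

3033.25 rayl


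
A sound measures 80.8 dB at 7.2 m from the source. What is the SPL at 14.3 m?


Given values:
  SPL1 = 80.8 dB, r1 = 7.2 m, r2 = 14.3 m
Formula: SPL2 = SPL1 - 20 * log10(r2 / r1)
Compute ratio: r2 / r1 = 14.3 / 7.2 = 1.9861
Compute log10: log10(1.9861) = 0.298001
Compute drop: 20 * 0.298001 = 5.96
SPL2 = 80.8 - 5.96 = 74.84

74.84 dB


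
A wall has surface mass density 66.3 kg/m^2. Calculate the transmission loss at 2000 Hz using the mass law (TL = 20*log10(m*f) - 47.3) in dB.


Given values:
  m = 66.3 kg/m^2, f = 2000 Hz
Formula: TL = 20 * log10(m * f) - 47.3
Compute m * f = 66.3 * 2000 = 132600.0
Compute log10(132600.0) = 5.122544
Compute 20 * 5.122544 = 102.4509
TL = 102.4509 - 47.3 = 55.15

55.15 dB


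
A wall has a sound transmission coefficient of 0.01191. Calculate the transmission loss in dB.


Given values:
  tau = 0.01191
Formula: TL = 10 * log10(1 / tau)
Compute 1 / tau = 1 / 0.01191 = 83.9631
Compute log10(83.9631) = 1.924088
TL = 10 * 1.924088 = 19.24

19.24 dB


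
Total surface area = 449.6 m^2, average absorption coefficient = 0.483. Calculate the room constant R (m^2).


Given values:
  S = 449.6 m^2, alpha = 0.483
Formula: R = S * alpha / (1 - alpha)
Numerator: 449.6 * 0.483 = 217.1568
Denominator: 1 - 0.483 = 0.517
R = 217.1568 / 0.517 = 420.03

420.03 m^2


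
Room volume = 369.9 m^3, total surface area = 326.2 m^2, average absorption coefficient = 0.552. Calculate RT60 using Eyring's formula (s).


Given values:
  V = 369.9 m^3, S = 326.2 m^2, alpha = 0.552
Formula: RT60 = 0.161 * V / (-S * ln(1 - alpha))
Compute ln(1 - 0.552) = ln(0.448) = -0.802962
Denominator: -326.2 * -0.802962 = 261.9262
Numerator: 0.161 * 369.9 = 59.5539
RT60 = 59.5539 / 261.9262 = 0.227

0.227 s


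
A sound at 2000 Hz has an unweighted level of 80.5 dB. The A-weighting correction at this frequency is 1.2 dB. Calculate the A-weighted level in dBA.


Given values:
  SPL = 80.5 dB
  A-weighting at 2000 Hz = 1.2 dB
Formula: L_A = SPL + A_weight
L_A = 80.5 + (1.2)
L_A = 81.7

81.7 dBA


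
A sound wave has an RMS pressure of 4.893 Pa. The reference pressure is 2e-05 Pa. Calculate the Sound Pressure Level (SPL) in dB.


Given values:
  p = 4.893 Pa
  p_ref = 2e-05 Pa
Formula: SPL = 20 * log10(p / p_ref)
Compute ratio: p / p_ref = 4.893 / 2e-05 = 244650
Compute log10: log10(244650) = 5.388545
Multiply: SPL = 20 * 5.388545 = 107.77

107.77 dB


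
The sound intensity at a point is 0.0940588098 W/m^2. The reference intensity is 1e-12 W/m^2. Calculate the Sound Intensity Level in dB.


Given values:
  I = 0.0940588098 W/m^2
  I_ref = 1e-12 W/m^2
Formula: SIL = 10 * log10(I / I_ref)
Compute ratio: I / I_ref = 94058809800
Compute log10: log10(94058809800) = 10.973399
Multiply: SIL = 10 * 10.973399 = 109.73

109.73 dB


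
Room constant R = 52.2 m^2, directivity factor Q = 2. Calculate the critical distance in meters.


Given values:
  R = 52.2 m^2, Q = 2
Formula: d_c = 0.141 * sqrt(Q * R)
Compute Q * R = 2 * 52.2 = 104.4
Compute sqrt(104.4) = 10.2176
d_c = 0.141 * 10.2176 = 1.441

1.441 m


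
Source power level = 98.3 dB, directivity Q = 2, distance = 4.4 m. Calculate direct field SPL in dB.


Given values:
  Lw = 98.3 dB, Q = 2, r = 4.4 m
Formula: SPL = Lw + 10 * log10(Q / (4 * pi * r^2))
Compute 4 * pi * r^2 = 4 * pi * 4.4^2 = 243.2849
Compute Q / denom = 2 / 243.2849 = 0.00822081
Compute 10 * log10(0.00822081) = -20.8509
SPL = 98.3 + (-20.8509) = 77.45

77.45 dB


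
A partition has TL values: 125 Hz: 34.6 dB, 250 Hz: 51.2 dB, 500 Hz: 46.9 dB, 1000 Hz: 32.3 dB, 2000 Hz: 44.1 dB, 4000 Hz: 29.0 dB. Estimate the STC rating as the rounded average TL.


Given TL values at each frequency:
  125 Hz: 34.6 dB
  250 Hz: 51.2 dB
  500 Hz: 46.9 dB
  1000 Hz: 32.3 dB
  2000 Hz: 44.1 dB
  4000 Hz: 29.0 dB
Formula: STC ~ round(average of TL values)
Sum = 34.6 + 51.2 + 46.9 + 32.3 + 44.1 + 29.0 = 238.1
Average = 238.1 / 6 = 39.68
Rounded: 40

40


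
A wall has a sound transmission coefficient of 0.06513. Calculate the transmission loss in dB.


Given values:
  tau = 0.06513
Formula: TL = 10 * log10(1 / tau)
Compute 1 / tau = 1 / 0.06513 = 15.3539
Compute log10(15.3539) = 1.186219
TL = 10 * 1.186219 = 11.86

11.86 dB


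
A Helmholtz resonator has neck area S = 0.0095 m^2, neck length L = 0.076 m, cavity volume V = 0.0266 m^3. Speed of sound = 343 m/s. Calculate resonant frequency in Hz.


Given values:
  S = 0.0095 m^2, L = 0.076 m, V = 0.0266 m^3, c = 343 m/s
Formula: f = (c / (2*pi)) * sqrt(S / (V * L))
Compute V * L = 0.0266 * 0.076 = 0.0020216
Compute S / (V * L) = 0.0095 / 0.0020216 = 4.6992
Compute sqrt(4.6992) = 2.167764
Compute c / (2*pi) = 343 / 6.283185 = 54.590148
f = 54.590148 * 2.167764 = 118.34

118.34 Hz


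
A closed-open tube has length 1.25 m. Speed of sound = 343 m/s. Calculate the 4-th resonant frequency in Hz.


Given values:
  Tube type: closed-open, L = 1.25 m, c = 343 m/s, n = 4
Formula: f_n = (2n - 1) * c / (4 * L)
Compute 2n - 1 = 2*4 - 1 = 7
Compute 4 * L = 4 * 1.25 = 5.0
f = 7 * 343 / 5.0
f = 480.2

480.2 Hz


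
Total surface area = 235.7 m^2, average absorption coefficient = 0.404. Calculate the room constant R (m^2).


Given values:
  S = 235.7 m^2, alpha = 0.404
Formula: R = S * alpha / (1 - alpha)
Numerator: 235.7 * 0.404 = 95.2228
Denominator: 1 - 0.404 = 0.596
R = 95.2228 / 0.596 = 159.77

159.77 m^2


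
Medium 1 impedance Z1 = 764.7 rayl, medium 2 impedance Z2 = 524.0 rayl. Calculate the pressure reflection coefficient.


Given values:
  Z1 = 764.7 rayl, Z2 = 524.0 rayl
Formula: R = (Z2 - Z1) / (Z2 + Z1)
Numerator: Z2 - Z1 = 524.0 - 764.7 = -240.7
Denominator: Z2 + Z1 = 524.0 + 764.7 = 1288.7
R = -240.7 / 1288.7 = -0.1868

-0.1868
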